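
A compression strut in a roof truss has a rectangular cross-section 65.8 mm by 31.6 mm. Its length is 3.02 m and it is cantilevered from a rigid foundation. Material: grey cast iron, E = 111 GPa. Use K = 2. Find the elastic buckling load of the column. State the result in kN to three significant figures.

Buckling occurs about the weak axis: I_min = h·b³/12 with b = 31.6 mm (the shorter side).
I_min = 65.8×31.6³/12 = 1.730×10^5 mm⁴
I = 1.730×10^5 mm⁴ = 1.730×10^-7 m⁴
Effective length L_e = K·L = 2 × 3.02 = 6.040 m
P_cr = π²EI / L_e² = π² × 111×10⁹ × 1.730×10^-7 / 6.040² = 5.196×10^3 N

P_cr ≈ 5.20 kN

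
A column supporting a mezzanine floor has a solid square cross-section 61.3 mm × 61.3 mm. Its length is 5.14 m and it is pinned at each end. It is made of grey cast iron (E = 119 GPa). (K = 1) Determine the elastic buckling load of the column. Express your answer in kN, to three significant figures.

I = a⁴/12 = 61.3⁴/12 = 1.177×10^6 mm⁴
I = 1.177×10^6 mm⁴ = 1.177×10^-6 m⁴
Effective length L_e = K·L = 1 × 5.14 = 5.140 m
P_cr = π²EI / L_e² = π² × 119×10⁹ × 1.177×10^-6 / 5.140² = 5.231×10^4 N

P_cr ≈ 52.3 kN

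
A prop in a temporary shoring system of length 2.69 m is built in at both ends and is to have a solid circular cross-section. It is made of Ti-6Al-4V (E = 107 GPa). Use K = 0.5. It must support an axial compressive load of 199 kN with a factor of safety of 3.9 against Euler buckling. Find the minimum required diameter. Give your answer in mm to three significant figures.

d ≈ 72.1 mm

Required P_cr = n·P = 3.9 × 199 = 776.1 kN
L_e = K·L = 0.5 × 2.69 = 1.345 m
Required I = P_cr·L_e²/(π²E) = 7.761×10^5 × 1.345² / (π² × 1.07×10^11) = 1.329×10^-6 m⁴
I_req = 1.329×10^6 mm⁴
Solid circle: I = πd⁴/64  ⇒  d = (64I/π)^(1/4) = (64×1.329×10^6/π)^(1/4) = 72.1 mm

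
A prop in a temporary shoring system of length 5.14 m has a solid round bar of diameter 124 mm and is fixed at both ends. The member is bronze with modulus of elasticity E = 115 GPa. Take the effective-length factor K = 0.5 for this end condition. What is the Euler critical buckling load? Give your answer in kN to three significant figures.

I = πd⁴/64 = π×124⁴/64 = 1.161×10^7 mm⁴
I = 1.161×10^7 mm⁴ = 1.161×10^-5 m⁴
Effective length L_e = K·L = 0.5 × 5.14 = 2.570 m
P_cr = π²EI / L_e² = π² × 115×10⁹ × 1.161×10^-5 / 2.570² = 1.994×10^6 N

P_cr ≈ 1990 kN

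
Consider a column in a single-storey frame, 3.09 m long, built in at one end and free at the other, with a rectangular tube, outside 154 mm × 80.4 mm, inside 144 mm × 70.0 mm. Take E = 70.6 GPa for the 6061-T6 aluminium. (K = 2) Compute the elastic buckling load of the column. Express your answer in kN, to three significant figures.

P_cr ≈ 46.6 kN

Weak-axis I_min = (h_o·b_o³ − h_i·b_i³)/12 with b_o = 80.4, b_i = 70.00 mm (shorter outer/inner sides).
I_min = (154×80.4³ − 144.0×70.00³)/12 = 2.554×10^6 mm⁴
I = 2.554×10^6 mm⁴ = 2.554×10^-6 m⁴
Effective length L_e = K·L = 2 × 3.09 = 6.180 m
P_cr = π²EI / L_e² = π² × 70.6×10⁹ × 2.554×10^-6 / 6.180² = 4.659×10^4 N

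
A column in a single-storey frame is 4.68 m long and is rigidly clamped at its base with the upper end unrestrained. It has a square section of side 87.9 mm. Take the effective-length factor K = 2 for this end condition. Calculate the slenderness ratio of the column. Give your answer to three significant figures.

λ ≈ 369

For a square r = a/√12 = 87.9/√12 = 25.37 mm
L_e = K·L = 2 × 4.68 m = 9.360 m = 9360.0 mm
λ = L_e / r_min = 9360.0 / 25.37 = 369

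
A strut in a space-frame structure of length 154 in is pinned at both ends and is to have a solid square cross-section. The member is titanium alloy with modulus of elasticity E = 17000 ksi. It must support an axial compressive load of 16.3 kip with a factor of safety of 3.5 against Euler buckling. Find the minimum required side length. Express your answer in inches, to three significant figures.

a ≈ 3.14 in

Required P_cr = n·P = 3.5 × 16.3 = 57.05 kip
L_e = K·L = 1 × 154 = 154.0 in
Required I = P_cr·L_e²/(π²E) = 5.705×10^4 × 154.0² / (π² × 1.70×10^7) = 8.064 in⁴
Solid square: I = a⁴/12  ⇒  a = (12I)^(1/4) = (12×8.064)^(1/4) = 3.14 in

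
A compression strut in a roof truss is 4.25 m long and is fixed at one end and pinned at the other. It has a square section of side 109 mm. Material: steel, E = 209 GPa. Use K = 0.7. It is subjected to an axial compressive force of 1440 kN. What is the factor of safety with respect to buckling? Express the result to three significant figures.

n ≈ 1.90

I = a⁴/12 = 109⁴/12 = 1.176×10^7 mm⁴
I = 1.176×10^7 mm⁴ = 1.176×10^-5 m⁴
Effective length L_e = K·L = 0.7 × 4.25 = 2.975 m
P_cr = π²EI / L_e² = π² × 209×10⁹ × 1.176×10^-5 / 2.975² = 2.742×10^6 N
Factor of safety n = P_cr / P = 2741.6 / 1440 = 1.90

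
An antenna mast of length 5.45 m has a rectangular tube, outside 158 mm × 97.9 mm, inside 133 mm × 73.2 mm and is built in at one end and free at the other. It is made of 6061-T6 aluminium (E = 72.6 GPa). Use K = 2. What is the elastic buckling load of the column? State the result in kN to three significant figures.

Weak-axis I_min = (h_o·b_o³ − h_i·b_i³)/12 with b_o = 97.9, b_i = 73.20 mm (shorter outer/inner sides).
I_min = (158×97.9³ − 133.0×73.20³)/12 = 8.007×10^6 mm⁴
I = 8.007×10^6 mm⁴ = 8.007×10^-6 m⁴
Effective length L_e = K·L = 2 × 5.45 = 10.90 m
P_cr = π²EI / L_e² = π² × 72.6×10⁹ × 8.007×10^-6 / 10.90² = 4.829×10^4 N

P_cr ≈ 48.3 kN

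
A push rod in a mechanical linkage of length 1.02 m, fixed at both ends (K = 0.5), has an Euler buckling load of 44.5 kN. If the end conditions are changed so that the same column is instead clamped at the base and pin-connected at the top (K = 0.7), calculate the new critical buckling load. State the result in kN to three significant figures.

P_cr ∝ 1/K², so P_cr,new = P_cr,old × (K_old/K_new)² = 44.5 × (0.5/0.7)²
= 44.5 × 0.5102 = 22.7 kN

P_cr ≈ 22.7 kN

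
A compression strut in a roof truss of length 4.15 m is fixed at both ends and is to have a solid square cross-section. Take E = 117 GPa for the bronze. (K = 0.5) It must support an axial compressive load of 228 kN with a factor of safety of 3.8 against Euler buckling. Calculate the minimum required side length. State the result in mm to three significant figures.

Required P_cr = n·P = 3.8 × 228 = 866.4 kN
L_e = K·L = 0.5 × 4.15 = 2.075 m
Required I = P_cr·L_e²/(π²E) = 8.664×10^5 × 2.075² / (π² × 1.17×10^11) = 3.230×10^-6 m⁴
I_req = 3.230×10^6 mm⁴
Solid square: I = a⁴/12  ⇒  a = (12I)^(1/4) = (12×3.230×10^6)^(1/4) = 78.9 mm

a ≈ 78.9 mm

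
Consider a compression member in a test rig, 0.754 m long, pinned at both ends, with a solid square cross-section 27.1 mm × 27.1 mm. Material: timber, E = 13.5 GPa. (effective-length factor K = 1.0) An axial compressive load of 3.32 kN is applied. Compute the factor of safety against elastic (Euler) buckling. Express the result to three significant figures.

I = a⁴/12 = 27.1⁴/12 = 4.495×10^4 mm⁴
I = 4.495×10^4 mm⁴ = 4.495×10^-8 m⁴
Effective length L_e = K·L = 1 × 0.754 = 0.7540 m
P_cr = π²EI / L_e² = π² × 13.5×10⁹ × 4.495×10^-8 / 0.7540² = 1.053×10^4 N
Factor of safety n = P_cr / P = 10.534 / 3.32 = 3.17

n ≈ 3.17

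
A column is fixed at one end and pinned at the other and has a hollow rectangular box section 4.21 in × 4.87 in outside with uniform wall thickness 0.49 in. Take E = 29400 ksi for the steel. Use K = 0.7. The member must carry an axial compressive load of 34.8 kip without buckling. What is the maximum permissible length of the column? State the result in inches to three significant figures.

L_max ≈ 574 in

Inner dimensions: h_i = 4.87 − 2×0.49 = 3.890 in, b_i = 4.21 − 2×0.49 = 3.230 in
Weak-axis I_min = (h_o·b_o³ − h_i·b_i³)/12 with b_o = 4.21, b_i = 3.230 in (shorter outer/inner sides).
I_min = (4.87×4.21³ − 3.890×3.230³)/12 = 19.36 in⁴
At the buckling limit P_cr = P = 3.480×10^4 lb
From P_cr = π²EI/(K·L)²:  L = (1/K)·√(π²EI/P_cr) = (1/0.7)·√(π²×2.94×10^7×19.36/3.480×10^4)
L = 574 in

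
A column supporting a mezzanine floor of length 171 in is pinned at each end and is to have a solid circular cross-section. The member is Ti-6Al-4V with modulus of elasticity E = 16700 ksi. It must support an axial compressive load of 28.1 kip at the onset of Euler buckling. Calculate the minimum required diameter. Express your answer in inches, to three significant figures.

d ≈ 3.17 in

L_e = K·L = 1 × 171 = 171.0 in
Required I = P_cr·L_e²/(π²E) = 2.810×10^4 × 171.0² / (π² × 1.67×10^7) = 4.985 in⁴
Solid circle: I = πd⁴/64  ⇒  d = (64I/π)^(1/4) = (64×4.985/π)^(1/4) = 3.17 in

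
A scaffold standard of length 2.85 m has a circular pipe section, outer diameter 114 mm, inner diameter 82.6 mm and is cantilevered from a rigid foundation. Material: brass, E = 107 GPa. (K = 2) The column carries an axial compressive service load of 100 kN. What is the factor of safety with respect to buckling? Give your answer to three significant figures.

n ≈ 1.95

d_o = 114 mm, d_i = 82.6 mm
I = π(d_o⁴ − d_i⁴)/64 = π(114⁴ − 82.60⁴)/64 = 6.006×10^6 mm⁴
I = 6.006×10^6 mm⁴ = 6.006×10^-6 m⁴
Effective length L_e = K·L = 2 × 2.85 = 5.700 m
P_cr = π²EI / L_e² = π² × 107×10⁹ × 6.006×10^-6 / 5.700² = 1.952×10^5 N
Factor of safety n = P_cr / P = 195.21 / 100 = 1.95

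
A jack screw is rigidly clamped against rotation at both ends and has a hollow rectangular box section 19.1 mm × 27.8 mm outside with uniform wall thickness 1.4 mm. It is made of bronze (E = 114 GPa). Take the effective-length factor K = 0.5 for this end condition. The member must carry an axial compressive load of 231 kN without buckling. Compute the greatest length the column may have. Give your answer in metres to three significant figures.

Inner dimensions: h_i = 27.8 − 2×1.4 = 25.00 mm, b_i = 19.1 − 2×1.4 = 16.30 mm
Weak-axis I_min = (h_o·b_o³ − h_i·b_i³)/12 with b_o = 19.1, b_i = 16.30 mm (shorter outer/inner sides).
I_min = (27.8×19.1³ − 25.00×16.30³)/12 = 7.120×10^3 mm⁴
I = 7.120×10^-9 m⁴
At the buckling limit P_cr = P = 2.310×10^5 N
From P_cr = π²EI/(K·L)²:  L = (1/K)·√(π²EI/P_cr) = (1/0.5)·√(π²×1.14×10^11×7.120×10^-9/2.310×10^5)
L = 0.372 m

L_max ≈ 0.372 m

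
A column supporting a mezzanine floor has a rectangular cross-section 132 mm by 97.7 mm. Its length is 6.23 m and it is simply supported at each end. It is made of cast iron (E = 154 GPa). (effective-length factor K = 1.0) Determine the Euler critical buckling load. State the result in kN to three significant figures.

P_cr ≈ 402 kN

Buckling occurs about the weak axis: I_min = h·b³/12 with b = 97.7 mm (the shorter side).
I_min = 132×97.7³/12 = 1.026×10^7 mm⁴
I = 1.026×10^7 mm⁴ = 1.026×10^-5 m⁴
Effective length L_e = K·L = 1 × 6.23 = 6.230 m
P_cr = π²EI / L_e² = π² × 154×10⁹ × 1.026×10^-5 / 6.230² = 4.017×10^5 N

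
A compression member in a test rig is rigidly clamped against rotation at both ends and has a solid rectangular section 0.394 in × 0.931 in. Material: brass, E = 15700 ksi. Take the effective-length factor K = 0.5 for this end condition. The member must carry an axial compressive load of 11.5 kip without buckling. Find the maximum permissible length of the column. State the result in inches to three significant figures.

L_max ≈ 16.0 in

Buckling occurs about the weak axis: I_min = h·b³/12 with b = 0.394 in (the shorter side).
I_min = 0.931×0.394³/12 = 4.745×10^-3 in⁴
At the buckling limit P_cr = P = 1.150×10^4 lb
From P_cr = π²EI/(K·L)²:  L = (1/K)·√(π²EI/P_cr) = (1/0.5)·√(π²×1.57×10^7×4.745×10^-3/1.150×10^4)
L = 16.0 in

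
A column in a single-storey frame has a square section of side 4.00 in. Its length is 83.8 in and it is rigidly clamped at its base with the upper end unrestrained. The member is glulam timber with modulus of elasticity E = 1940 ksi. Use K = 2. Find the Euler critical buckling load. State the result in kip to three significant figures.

P_cr ≈ 14.5 kip

I = a⁴/12 = 4.00⁴/12 = 21.33 in⁴
Effective length L_e = K·L = 2 × 83.8 = 167.6 in
P_cr = π²EI / L_e² = π² × 1940×10³ × 21.33 / 167.6² = 1.454×10^4 lb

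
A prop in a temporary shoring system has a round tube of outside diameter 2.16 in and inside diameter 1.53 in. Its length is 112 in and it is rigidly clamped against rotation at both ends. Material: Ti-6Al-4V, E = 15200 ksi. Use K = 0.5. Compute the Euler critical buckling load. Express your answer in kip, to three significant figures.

P_cr ≈ 38.2 kip

d_o = 2.16 in, d_i = 1.53 in
I = π(d_o⁴ − d_i⁴)/64 = π(2.16⁴ − 1.530⁴)/64 = 0.7995 in⁴
Effective length L_e = K·L = 0.5 × 112 = 56.00 in
P_cr = π²EI / L_e² = π² × 15200×10³ × 0.7995 / 56.00² = 3.825×10^4 lb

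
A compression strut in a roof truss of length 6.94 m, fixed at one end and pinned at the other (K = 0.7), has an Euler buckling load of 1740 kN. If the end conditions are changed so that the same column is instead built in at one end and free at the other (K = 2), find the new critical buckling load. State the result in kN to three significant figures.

P_cr ∝ 1/K², so P_cr,new = P_cr,old × (K_old/K_new)² = 1740 × (0.7/2)²
= 1740 × 0.1225 = 213 kN

P_cr ≈ 213 kN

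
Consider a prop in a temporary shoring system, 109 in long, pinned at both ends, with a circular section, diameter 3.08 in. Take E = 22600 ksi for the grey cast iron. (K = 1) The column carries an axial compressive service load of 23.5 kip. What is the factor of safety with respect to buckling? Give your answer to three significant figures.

I = πd⁴/64 = π×3.08⁴/64 = 4.417 in⁴
Effective length L_e = K·L = 1 × 109 = 109.0 in
P_cr = π²EI / L_e² = π² × 22600×10³ × 4.417 / 109.0² = 8.293×10^4 lb
Factor of safety n = P_cr / P = 82.933 / 23.5 = 3.53

n ≈ 3.53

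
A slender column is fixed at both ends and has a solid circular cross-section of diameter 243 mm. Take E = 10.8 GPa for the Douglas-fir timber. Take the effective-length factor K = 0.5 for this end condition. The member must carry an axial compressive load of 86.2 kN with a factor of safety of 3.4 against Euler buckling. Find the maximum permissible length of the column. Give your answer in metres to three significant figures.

I = πd⁴/64 = π×243⁴/64 = 1.712×10^8 mm⁴
I = 1.712×10^-4 m⁴
Required critical load P_cr = n·P = 3.4 × 86.2 = 293.1 kN = 2.931×10^5 N
From P_cr = π²EI/(K·L)²:  L = (1/K)·√(π²EI/P_cr) = (1/0.5)·√(π²×1.08×10^10×1.712×10^-4/2.931×10^5)
L = 15.8 m

L_max ≈ 15.8 m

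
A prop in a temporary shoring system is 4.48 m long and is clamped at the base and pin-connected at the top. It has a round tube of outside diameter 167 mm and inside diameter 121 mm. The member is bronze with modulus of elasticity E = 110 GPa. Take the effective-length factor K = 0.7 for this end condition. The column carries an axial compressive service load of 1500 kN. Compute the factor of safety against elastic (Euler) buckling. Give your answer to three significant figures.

d_o = 167 mm, d_i = 121 mm
I = π(d_o⁴ − d_i⁴)/64 = π(167⁴ − 121.0⁴)/64 = 2.766×10^7 mm⁴
I = 2.766×10^7 mm⁴ = 2.766×10^-5 m⁴
Effective length L_e = K·L = 0.7 × 4.48 = 3.136 m
P_cr = π²EI / L_e² = π² × 110×10⁹ × 2.766×10^-5 / 3.136² = 3.053×10^6 N
Factor of safety n = P_cr / P = 3053.2 / 1500 = 2.04

n ≈ 2.04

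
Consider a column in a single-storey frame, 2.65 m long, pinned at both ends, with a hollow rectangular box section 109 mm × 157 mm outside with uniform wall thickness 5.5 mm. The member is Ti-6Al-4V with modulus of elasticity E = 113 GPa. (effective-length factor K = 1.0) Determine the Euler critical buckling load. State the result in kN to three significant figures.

P_cr ≈ 872 kN

Inner dimensions: h_i = 157 − 2×5.5 = 146.0 mm, b_i = 109 − 2×5.5 = 98.00 mm
Weak-axis I_min = (h_o·b_o³ − h_i·b_i³)/12 with b_o = 109, b_i = 98.00 mm (shorter outer/inner sides).
I_min = (157×109³ − 146.0×98.00³)/12 = 5.492×10^6 mm⁴
I = 5.492×10^6 mm⁴ = 5.492×10^-6 m⁴
Effective length L_e = K·L = 1 × 2.65 = 2.650 m
P_cr = π²EI / L_e² = π² × 113×10⁹ × 5.492×10^-6 / 2.650² = 8.722×10^5 N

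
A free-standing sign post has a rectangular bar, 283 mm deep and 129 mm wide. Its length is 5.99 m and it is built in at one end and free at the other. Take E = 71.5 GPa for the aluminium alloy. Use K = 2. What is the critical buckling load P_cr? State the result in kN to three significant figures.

P_cr ≈ 249 kN

Buckling occurs about the weak axis: I_min = h·b³/12 with b = 129 mm (the shorter side).
I_min = 283×129³/12 = 5.063×10^7 mm⁴
I = 5.063×10^7 mm⁴ = 5.063×10^-5 m⁴
Effective length L_e = K·L = 2 × 5.99 = 11.98 m
P_cr = π²EI / L_e² = π² × 71.5×10⁹ × 5.063×10^-5 / 11.98² = 2.489×10^5 N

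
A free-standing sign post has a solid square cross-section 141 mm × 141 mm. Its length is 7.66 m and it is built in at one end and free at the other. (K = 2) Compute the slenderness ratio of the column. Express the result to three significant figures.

λ ≈ 376

For a square r = a/√12 = 141/√12 = 40.70 mm
L_e = K·L = 2 × 7.66 m = 15.32 m = 15320 mm
λ = L_e / r_min = 15320 / 40.70 = 376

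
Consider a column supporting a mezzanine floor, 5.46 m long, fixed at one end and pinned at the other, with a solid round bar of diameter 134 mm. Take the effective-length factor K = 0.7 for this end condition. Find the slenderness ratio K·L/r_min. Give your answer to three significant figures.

For a solid circle r = d/4 = 134/4 = 33.50 mm
L_e = K·L = 0.7 × 5.46 m = 3.822 m = 3822.0 mm
λ = L_e / r_min = 3822.0 / 33.50 = 114

λ ≈ 114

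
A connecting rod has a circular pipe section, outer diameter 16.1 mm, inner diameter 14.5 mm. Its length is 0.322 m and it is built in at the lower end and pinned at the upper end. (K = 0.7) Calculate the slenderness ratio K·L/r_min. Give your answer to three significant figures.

λ ≈ 41.6

d_o = 16.1 mm, d_i = 14.5 mm
I = π(d_o⁴ − d_i⁴)/64 = π(16.1⁴ − 14.50⁴)/64 = 1.128×10^3 mm⁴
A = 38.45 mm²;  r_min = √(I/A) = √(1.128×10^3/38.45) = 5.417 mm
L_e = K·L = 0.7 × 0.322 m = 0.2254 m = 225.40 mm
λ = L_e / r_min = 225.40 / 5.417 = 41.6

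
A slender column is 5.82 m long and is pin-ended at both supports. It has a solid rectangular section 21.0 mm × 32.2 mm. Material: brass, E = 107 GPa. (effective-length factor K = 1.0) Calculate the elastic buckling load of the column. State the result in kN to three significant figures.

P_cr ≈ 0.775 kN

Buckling occurs about the weak axis: I_min = h·b³/12 with b = 21.0 mm (the shorter side).
I_min = 32.2×21.0³/12 = 2.485×10^4 mm⁴
I = 2.485×10^4 mm⁴ = 2.485×10^-8 m⁴
Effective length L_e = K·L = 1 × 5.82 = 5.820 m
P_cr = π²EI / L_e² = π² × 107×10⁹ × 2.485×10^-8 / 5.820² = 774.8 N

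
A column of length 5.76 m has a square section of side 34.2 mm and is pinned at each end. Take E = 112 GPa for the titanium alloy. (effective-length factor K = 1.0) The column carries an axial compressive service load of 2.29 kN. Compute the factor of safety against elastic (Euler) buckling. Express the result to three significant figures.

n ≈ 1.66

I = a⁴/12 = 34.2⁴/12 = 1.140×10^5 mm⁴
I = 1.140×10^5 mm⁴ = 1.140×10^-7 m⁴
Effective length L_e = K·L = 1 × 5.76 = 5.760 m
P_cr = π²EI / L_e² = π² × 112×10⁹ × 1.140×10^-7 / 5.760² = 3.798×10^3 N
Factor of safety n = P_cr / P = 3.7984 / 2.29 = 1.66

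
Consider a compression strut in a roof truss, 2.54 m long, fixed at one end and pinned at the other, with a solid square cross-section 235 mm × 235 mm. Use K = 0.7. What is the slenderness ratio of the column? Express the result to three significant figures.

I = a⁴/12 = 235⁴/12 = 2.542×10^8 mm⁴
A = 5.522×10^4 mm²;  r_min = √(I/A) = √(2.542×10^8/5.522×10^4) = 67.84 mm
L_e = K·L = 0.7 × 2.54 m = 1.778 m = 1778.0 mm
λ = L_e / r_min = 1778.0 / 67.84 = 26.2

λ ≈ 26.2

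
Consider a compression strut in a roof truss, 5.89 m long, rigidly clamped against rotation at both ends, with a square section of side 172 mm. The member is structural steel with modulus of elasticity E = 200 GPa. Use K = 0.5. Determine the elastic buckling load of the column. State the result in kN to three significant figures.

I = a⁴/12 = 172⁴/12 = 7.293×10^7 mm⁴
I = 7.293×10^7 mm⁴ = 7.293×10^-5 m⁴
Effective length L_e = K·L = 0.5 × 5.89 = 2.945 m
P_cr = π²EI / L_e² = π² × 200×10⁹ × 7.293×10^-5 / 2.945² = 1.660×10^7 N

P_cr ≈ 16600 kN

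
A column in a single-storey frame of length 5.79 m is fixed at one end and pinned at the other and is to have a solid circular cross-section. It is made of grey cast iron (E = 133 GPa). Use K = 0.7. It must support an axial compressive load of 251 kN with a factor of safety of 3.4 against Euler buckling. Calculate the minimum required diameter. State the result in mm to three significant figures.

d ≈ 121 mm

Required P_cr = n·P = 3.4 × 251 = 853.4 kN
L_e = K·L = 0.7 × 5.79 = 4.053 m
Required I = P_cr·L_e²/(π²E) = 8.534×10^5 × 4.053² / (π² × 1.33×10^11) = 1.068×10^-5 m⁴
I_req = 1.068×10^7 mm⁴
Solid circle: I = πd⁴/64  ⇒  d = (64I/π)^(1/4) = (64×1.068×10^7/π)^(1/4) = 121 mm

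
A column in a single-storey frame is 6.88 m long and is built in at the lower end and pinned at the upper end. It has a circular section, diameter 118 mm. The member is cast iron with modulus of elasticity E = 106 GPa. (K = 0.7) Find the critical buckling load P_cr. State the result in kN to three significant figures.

I = πd⁴/64 = π×118⁴/64 = 9.517×10^6 mm⁴
I = 9.517×10^6 mm⁴ = 9.517×10^-6 m⁴
Effective length L_e = K·L = 0.7 × 6.88 = 4.816 m
P_cr = π²EI / L_e² = π² × 106×10⁹ × 9.517×10^-6 / 4.816² = 4.293×10^5 N

P_cr ≈ 429 kN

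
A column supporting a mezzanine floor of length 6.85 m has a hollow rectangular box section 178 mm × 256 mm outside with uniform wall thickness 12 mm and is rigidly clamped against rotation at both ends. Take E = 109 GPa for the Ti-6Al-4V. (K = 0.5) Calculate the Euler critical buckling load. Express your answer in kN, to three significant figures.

Inner dimensions: h_i = 256 − 2×12 = 232.0 mm, b_i = 178 − 2×12 = 154.0 mm
Weak-axis I_min = (h_o·b_o³ − h_i·b_i³)/12 with b_o = 178, b_i = 154.0 mm (shorter outer/inner sides).
I_min = (256×178³ − 232.0×154.0³)/12 = 4.970×10^7 mm⁴
I = 4.970×10^7 mm⁴ = 4.970×10^-5 m⁴
Effective length L_e = K·L = 0.5 × 6.85 = 3.425 m
P_cr = π²EI / L_e² = π² × 109×10⁹ × 4.970×10^-5 / 3.425² = 4.558×10^6 N

P_cr ≈ 4560 kN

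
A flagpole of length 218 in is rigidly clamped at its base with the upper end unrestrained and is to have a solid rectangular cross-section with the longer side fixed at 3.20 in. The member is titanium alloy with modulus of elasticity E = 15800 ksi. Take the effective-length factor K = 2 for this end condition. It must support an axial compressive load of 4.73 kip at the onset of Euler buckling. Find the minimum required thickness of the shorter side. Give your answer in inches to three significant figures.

b ≈ 2.79 in

L_e = K·L = 2 × 218 = 436.0 in
Required I = P_cr·L_e²/(π²E) = 4.730×10^3 × 436.0² / (π² × 1.58×10^7) = 5.766 in⁴
Rectangle, weak axis: I_min = h·b³/12 with h = 3.20 in fixed  ⇒  b = (12I/h)^(1/3) = 2.79 in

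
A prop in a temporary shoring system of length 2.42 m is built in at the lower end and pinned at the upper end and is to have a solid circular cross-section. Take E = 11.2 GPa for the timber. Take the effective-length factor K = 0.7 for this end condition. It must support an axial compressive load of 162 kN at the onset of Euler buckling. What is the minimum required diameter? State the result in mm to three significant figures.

L_e = K·L = 0.7 × 2.42 = 1.694 m
Required I = P_cr·L_e²/(π²E) = 1.620×10^5 × 1.694² / (π² × 1.12×10^10) = 4.206×10^-6 m⁴
I_req = 4.206×10^6 mm⁴
Solid circle: I = πd⁴/64  ⇒  d = (64I/π)^(1/4) = (64×4.206×10^6/π)^(1/4) = 96.2 mm

d ≈ 96.2 mm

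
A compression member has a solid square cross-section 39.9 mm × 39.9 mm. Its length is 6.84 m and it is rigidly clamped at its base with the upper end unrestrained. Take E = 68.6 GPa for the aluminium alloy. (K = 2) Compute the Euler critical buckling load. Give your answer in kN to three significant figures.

P_cr ≈ 0.764 kN

I = a⁴/12 = 39.9⁴/12 = 2.112×10^5 mm⁴
I = 2.112×10^5 mm⁴ = 2.112×10^-7 m⁴
Effective length L_e = K·L = 2 × 6.84 = 13.68 m
P_cr = π²EI / L_e² = π² × 68.6×10⁹ × 2.112×10^-7 / 13.68² = 764.1 N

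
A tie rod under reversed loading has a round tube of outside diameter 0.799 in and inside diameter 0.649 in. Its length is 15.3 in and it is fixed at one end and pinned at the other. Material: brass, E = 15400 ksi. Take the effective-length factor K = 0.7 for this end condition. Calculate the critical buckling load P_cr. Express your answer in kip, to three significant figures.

P_cr ≈ 15.0 kip

d_o = 0.799 in, d_i = 0.649 in
I = π(d_o⁴ − d_i⁴)/64 = π(0.799⁴ − 0.6490⁴)/64 = 1.130×10^-2 in⁴
Effective length L_e = K·L = 0.7 × 15.3 = 10.71 in
P_cr = π²EI / L_e² = π² × 15400×10³ × 1.130×10^-2 / 10.71² = 1.497×10^4 lb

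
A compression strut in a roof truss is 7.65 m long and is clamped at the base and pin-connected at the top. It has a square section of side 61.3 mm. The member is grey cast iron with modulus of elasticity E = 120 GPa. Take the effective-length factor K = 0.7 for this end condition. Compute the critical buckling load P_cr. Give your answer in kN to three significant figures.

I = a⁴/12 = 61.3⁴/12 = 1.177×10^6 mm⁴
I = 1.177×10^6 mm⁴ = 1.177×10^-6 m⁴
Effective length L_e = K·L = 0.7 × 7.65 = 5.355 m
P_cr = π²EI / L_e² = π² × 120×10⁹ × 1.177×10^-6 / 5.355² = 4.860×10^4 N

P_cr ≈ 48.6 kN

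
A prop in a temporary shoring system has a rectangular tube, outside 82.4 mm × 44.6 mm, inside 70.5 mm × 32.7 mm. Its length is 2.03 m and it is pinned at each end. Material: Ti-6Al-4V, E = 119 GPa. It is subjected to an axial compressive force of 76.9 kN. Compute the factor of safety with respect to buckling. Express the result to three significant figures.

Weak-axis I_min = (h_o·b_o³ − h_i·b_i³)/12 with b_o = 44.6, b_i = 32.70 mm (shorter outer/inner sides).
I_min = (82.4×44.6³ − 70.50×32.70³)/12 = 4.038×10^5 mm⁴
I = 4.038×10^5 mm⁴ = 4.038×10^-7 m⁴
Effective length L_e = K·L = 1 × 2.03 = 2.030 m
P_cr = π²EI / L_e² = π² × 119×10⁹ × 4.038×10^-7 / 2.030² = 1.151×10^5 N
Factor of safety n = P_cr / P = 115.08 / 76.9 = 1.50

n ≈ 1.50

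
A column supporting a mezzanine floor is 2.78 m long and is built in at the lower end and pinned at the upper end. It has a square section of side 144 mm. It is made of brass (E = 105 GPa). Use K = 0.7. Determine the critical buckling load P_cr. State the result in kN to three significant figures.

I = a⁴/12 = 144⁴/12 = 3.583×10^7 mm⁴
I = 3.583×10^7 mm⁴ = 3.583×10^-5 m⁴
Effective length L_e = K·L = 0.7 × 2.78 = 1.946 m
P_cr = π²EI / L_e² = π² × 105×10⁹ × 3.583×10^-5 / 1.946² = 9.806×10^6 N

P_cr ≈ 9810 kN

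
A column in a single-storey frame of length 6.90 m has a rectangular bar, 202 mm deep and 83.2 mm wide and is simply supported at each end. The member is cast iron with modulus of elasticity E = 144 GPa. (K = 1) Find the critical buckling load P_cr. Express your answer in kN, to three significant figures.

P_cr ≈ 289 kN

Buckling occurs about the weak axis: I_min = h·b³/12 with b = 83.2 mm (the shorter side).
I_min = 202×83.2³/12 = 9.695×10^6 mm⁴
I = 9.695×10^6 mm⁴ = 9.695×10^-6 m⁴
Effective length L_e = K·L = 1 × 6.90 = 6.900 m
P_cr = π²EI / L_e² = π² × 144×10⁹ × 9.695×10^-6 / 6.900² = 2.894×10^5 N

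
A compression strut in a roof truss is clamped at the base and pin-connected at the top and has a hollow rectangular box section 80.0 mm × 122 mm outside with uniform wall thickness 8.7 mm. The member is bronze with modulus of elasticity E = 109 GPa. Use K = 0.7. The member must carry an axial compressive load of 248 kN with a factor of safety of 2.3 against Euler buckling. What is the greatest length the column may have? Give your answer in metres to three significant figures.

L_max ≈ 3.44 m

Inner dimensions: h_i = 122 − 2×8.7 = 104.6 mm, b_i = 80.0 − 2×8.7 = 62.60 mm
Weak-axis I_min = (h_o·b_o³ − h_i·b_i³)/12 with b_o = 80.0, b_i = 62.60 mm (shorter outer/inner sides).
I_min = (122×80.0³ − 104.6×62.60³)/12 = 3.067×10^6 mm⁴
I = 3.067×10^-6 m⁴
Required critical load P_cr = n·P = 2.3 × 248 = 570.4 kN = 5.704×10^5 N
From P_cr = π²EI/(K·L)²:  L = (1/K)·√(π²EI/P_cr) = (1/0.7)·√(π²×1.09×10^11×3.067×10^-6/5.704×10^5)
L = 3.44 m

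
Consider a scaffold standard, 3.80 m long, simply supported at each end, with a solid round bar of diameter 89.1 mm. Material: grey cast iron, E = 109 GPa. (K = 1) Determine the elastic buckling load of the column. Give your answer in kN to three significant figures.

P_cr ≈ 230 kN

I = πd⁴/64 = π×89.1⁴/64 = 3.094×10^6 mm⁴
I = 3.094×10^6 mm⁴ = 3.094×10^-6 m⁴
Effective length L_e = K·L = 1 × 3.80 = 3.800 m
P_cr = π²EI / L_e² = π² × 109×10⁹ × 3.094×10^-6 / 3.800² = 2.305×10^5 N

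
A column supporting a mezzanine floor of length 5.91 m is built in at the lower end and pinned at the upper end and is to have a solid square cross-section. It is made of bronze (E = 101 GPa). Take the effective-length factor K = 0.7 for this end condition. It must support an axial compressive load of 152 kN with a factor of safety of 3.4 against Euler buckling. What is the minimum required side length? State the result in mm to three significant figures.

Required P_cr = n·P = 3.4 × 152 = 516.8 kN
L_e = K·L = 0.7 × 5.91 = 4.137 m
Required I = P_cr·L_e²/(π²E) = 5.168×10^5 × 4.137² / (π² × 1.01×10^11) = 8.873×10^-6 m⁴
I_req = 8.873×10^6 mm⁴
Solid square: I = a⁴/12  ⇒  a = (12I)^(1/4) = (12×8.873×10^6)^(1/4) = 102 mm

a ≈ 102 mm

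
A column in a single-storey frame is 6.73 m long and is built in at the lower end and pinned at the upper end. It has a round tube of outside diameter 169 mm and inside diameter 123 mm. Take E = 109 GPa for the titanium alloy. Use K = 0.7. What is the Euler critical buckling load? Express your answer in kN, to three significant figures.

d_o = 169 mm, d_i = 123 mm
I = π(d_o⁴ − d_i⁴)/64 = π(169⁴ − 123.0⁴)/64 = 2.881×10^7 mm⁴
I = 2.881×10^7 mm⁴ = 2.881×10^-5 m⁴
Effective length L_e = K·L = 0.7 × 6.73 = 4.711 m
P_cr = π²EI / L_e² = π² × 109×10⁹ × 2.881×10^-5 / 4.711² = 1.396×10^6 N

P_cr ≈ 1400 kN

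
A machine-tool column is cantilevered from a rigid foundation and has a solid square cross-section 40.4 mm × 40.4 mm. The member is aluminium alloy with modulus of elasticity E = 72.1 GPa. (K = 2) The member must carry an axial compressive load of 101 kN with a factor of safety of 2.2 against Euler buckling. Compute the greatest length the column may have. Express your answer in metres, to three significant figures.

I = a⁴/12 = 40.4⁴/12 = 2.220×10^5 mm⁴
I = 2.220×10^-7 m⁴
Required critical load P_cr = n·P = 2.2 × 101 = 222.2 kN = 2.222×10^5 N
From P_cr = π²EI/(K·L)²:  L = (1/K)·√(π²EI/P_cr) = (1/2)·√(π²×7.21×10^10×2.220×10^-7/2.222×10^5)
L = 0.422 m

L_max ≈ 0.422 m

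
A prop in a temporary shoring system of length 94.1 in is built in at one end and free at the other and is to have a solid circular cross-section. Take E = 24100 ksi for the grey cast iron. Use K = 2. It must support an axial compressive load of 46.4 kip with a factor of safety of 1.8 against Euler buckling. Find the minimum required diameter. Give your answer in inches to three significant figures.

d ≈ 3.99 in

Required P_cr = n·P = 1.8 × 46.4 = 83.52 kip
L_e = K·L = 2 × 94.1 = 188.2 in
Required I = P_cr·L_e²/(π²E) = 8.352×10^4 × 188.2² / (π² × 2.41×10^7) = 12.44 in⁴
Solid circle: I = πd⁴/64  ⇒  d = (64I/π)^(1/4) = (64×12.44/π)^(1/4) = 3.99 in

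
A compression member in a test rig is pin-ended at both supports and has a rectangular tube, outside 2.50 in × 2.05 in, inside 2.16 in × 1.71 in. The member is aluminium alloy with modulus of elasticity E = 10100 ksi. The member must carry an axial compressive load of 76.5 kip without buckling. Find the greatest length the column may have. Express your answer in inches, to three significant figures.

Weak-axis I_min = (h_o·b_o³ − h_i·b_i³)/12 with b_o = 2.05, b_i = 1.710 in (shorter outer/inner sides).
I_min = (2.50×2.05³ − 2.160×1.710³)/12 = 0.8948 in⁴
At the buckling limit P_cr = P = 7.650×10^4 lb
From P_cr = π²EI/(K·L)²:  L = (1/K)·√(π²EI/P_cr) = (1/1)·√(π²×1.01×10^7×0.8948/7.650×10^4)
L = 34.1 in

L_max ≈ 34.1 in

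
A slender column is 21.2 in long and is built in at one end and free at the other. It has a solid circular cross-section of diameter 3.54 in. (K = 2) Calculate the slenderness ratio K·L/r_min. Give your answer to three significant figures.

I = πd⁴/64 = π×3.54⁴/64 = 7.709 in⁴
A = 9.842 in²;  r_min = √(I/A) = √(7.709/9.842) = 0.8850 in
L_e = K·L = 2 × 21.2 = 42.40 in
λ = L_e / r_min = 42.400 / 0.8850 = 47.9

λ ≈ 47.9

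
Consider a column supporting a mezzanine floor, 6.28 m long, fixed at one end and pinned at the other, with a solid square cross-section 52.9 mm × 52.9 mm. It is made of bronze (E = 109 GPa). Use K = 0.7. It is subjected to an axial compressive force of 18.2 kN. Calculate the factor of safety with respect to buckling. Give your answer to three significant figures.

I = a⁴/12 = 52.9⁴/12 = 6.526×10^5 mm⁴
I = 6.526×10^5 mm⁴ = 6.526×10^-7 m⁴
Effective length L_e = K·L = 0.7 × 6.28 = 4.396 m
P_cr = π²EI / L_e² = π² × 109×10⁹ × 6.526×10^-7 / 4.396² = 3.633×10^4 N
Factor of safety n = P_cr / P = 36.329 / 18.2 = 2.00

n ≈ 2.00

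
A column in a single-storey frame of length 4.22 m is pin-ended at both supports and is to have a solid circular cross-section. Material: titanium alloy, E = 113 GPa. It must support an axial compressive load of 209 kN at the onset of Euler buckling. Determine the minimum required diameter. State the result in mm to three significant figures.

d ≈ 90.8 mm

L_e = K·L = 1 × 4.22 = 4.220 m
Required I = P_cr·L_e²/(π²E) = 2.090×10^5 × 4.220² / (π² × 1.13×10^11) = 3.337×10^-6 m⁴
I_req = 3.337×10^6 mm⁴
Solid circle: I = πd⁴/64  ⇒  d = (64I/π)^(1/4) = (64×3.337×10^6/π)^(1/4) = 90.8 mm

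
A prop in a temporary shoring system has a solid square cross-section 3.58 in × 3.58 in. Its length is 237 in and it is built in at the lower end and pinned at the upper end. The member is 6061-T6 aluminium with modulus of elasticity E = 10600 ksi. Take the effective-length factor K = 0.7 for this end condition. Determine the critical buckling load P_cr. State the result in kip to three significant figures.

P_cr ≈ 52.0 kip

I = a⁴/12 = 3.58⁴/12 = 13.69 in⁴
Effective length L_e = K·L = 0.7 × 237 = 165.9 in
P_cr = π²EI / L_e² = π² × 10600×10³ × 13.69 / 165.9² = 5.203×10^4 lb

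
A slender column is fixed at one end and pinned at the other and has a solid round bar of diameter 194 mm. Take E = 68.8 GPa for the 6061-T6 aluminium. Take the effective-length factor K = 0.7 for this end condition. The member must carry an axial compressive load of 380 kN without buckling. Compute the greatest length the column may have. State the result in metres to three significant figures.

L_max ≈ 15.9 m

I = πd⁴/64 = π×194⁴/64 = 6.953×10^7 mm⁴
I = 6.953×10^-5 m⁴
At the buckling limit P_cr = P = 3.800×10^5 N
From P_cr = π²EI/(K·L)²:  L = (1/K)·√(π²EI/P_cr) = (1/0.7)·√(π²×6.88×10^10×6.953×10^-5/3.800×10^5)
L = 15.9 m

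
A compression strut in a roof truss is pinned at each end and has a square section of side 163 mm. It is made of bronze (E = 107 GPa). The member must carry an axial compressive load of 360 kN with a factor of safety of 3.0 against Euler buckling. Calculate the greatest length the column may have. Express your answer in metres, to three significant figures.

I = a⁴/12 = 163⁴/12 = 5.883×10^7 mm⁴
I = 5.883×10^-5 m⁴
Required critical load P_cr = n·P = 3.0 × 360 = 1080 kN = 1.080×10^6 N
From P_cr = π²EI/(K·L)²:  L = (1/K)·√(π²EI/P_cr) = (1/1)·√(π²×1.07×10^11×5.883×10^-5/1.080×10^6)
L = 7.58 m

L_max ≈ 7.58 m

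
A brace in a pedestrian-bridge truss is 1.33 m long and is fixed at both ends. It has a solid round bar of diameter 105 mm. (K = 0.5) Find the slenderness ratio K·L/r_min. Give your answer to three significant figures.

λ ≈ 25.3

I = πd⁴/64 = π×105⁴/64 = 5.967×10^6 mm⁴
A = 8.659×10^3 mm²;  r_min = √(I/A) = √(5.967×10^6/8.659×10^3) = 26.25 mm
L_e = K·L = 0.5 × 1.33 m = 0.6650 m = 665.00 mm
λ = L_e / r_min = 665.00 / 26.25 = 25.3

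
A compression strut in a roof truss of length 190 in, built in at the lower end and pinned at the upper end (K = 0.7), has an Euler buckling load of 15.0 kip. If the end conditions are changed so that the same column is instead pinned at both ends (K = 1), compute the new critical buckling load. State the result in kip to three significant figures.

P_cr ∝ 1/K², so P_cr,new = P_cr,old × (K_old/K_new)² = 15.0 × (0.7/1)²
= 15.0 × 0.4900 = 7.35 kip

P_cr ≈ 7.35 kip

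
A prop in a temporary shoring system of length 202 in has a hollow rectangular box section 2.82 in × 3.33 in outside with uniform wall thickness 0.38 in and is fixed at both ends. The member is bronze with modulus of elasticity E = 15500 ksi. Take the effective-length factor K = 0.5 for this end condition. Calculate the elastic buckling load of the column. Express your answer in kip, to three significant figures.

P_cr ≈ 65.2 kip

Inner dimensions: h_i = 3.33 − 2×0.38 = 2.570 in, b_i = 2.82 − 2×0.38 = 2.060 in
Weak-axis I_min = (h_o·b_o³ − h_i·b_i³)/12 with b_o = 2.82, b_i = 2.060 in (shorter outer/inner sides).
I_min = (3.33×2.82³ − 2.570×2.060³)/12 = 4.351 in⁴
Effective length L_e = K·L = 0.5 × 202 = 101.0 in
P_cr = π²EI / L_e² = π² × 15500×10³ × 4.351 / 101.0² = 6.525×10^4 lb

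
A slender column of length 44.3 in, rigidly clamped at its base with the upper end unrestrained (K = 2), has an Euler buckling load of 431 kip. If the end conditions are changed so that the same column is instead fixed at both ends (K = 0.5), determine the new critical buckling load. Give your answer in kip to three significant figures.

P_cr ≈ 6900 kip

P_cr ∝ 1/K², so P_cr,new = P_cr,old × (K_old/K_new)² = 431 × (2/0.5)²
= 431 × 16.00 = 6900 kip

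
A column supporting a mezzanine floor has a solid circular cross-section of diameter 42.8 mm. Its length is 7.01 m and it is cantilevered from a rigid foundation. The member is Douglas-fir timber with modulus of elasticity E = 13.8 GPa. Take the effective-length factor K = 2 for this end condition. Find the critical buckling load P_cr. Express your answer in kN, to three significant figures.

P_cr ≈ 0.114 kN

I = πd⁴/64 = π×42.8⁴/64 = 1.647×10^5 mm⁴
I = 1.647×10^5 mm⁴ = 1.647×10^-7 m⁴
Effective length L_e = K·L = 2 × 7.01 = 14.02 m
P_cr = π²EI / L_e² = π² × 13.8×10⁹ × 1.647×10^-7 / 14.02² = 114.1 N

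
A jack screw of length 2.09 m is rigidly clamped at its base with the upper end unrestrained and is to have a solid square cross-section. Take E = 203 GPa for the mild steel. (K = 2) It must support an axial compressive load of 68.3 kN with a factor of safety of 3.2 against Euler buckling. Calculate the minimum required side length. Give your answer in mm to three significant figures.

a ≈ 69.2 mm

Required P_cr = n·P = 3.2 × 68.3 = 218.6 kN
L_e = K·L = 2 × 2.09 = 4.180 m
Required I = P_cr·L_e²/(π²E) = 2.186×10^5 × 4.180² / (π² × 2.03×10^11) = 1.906×10^-6 m⁴
I_req = 1.906×10^6 mm⁴
Solid square: I = a⁴/12  ⇒  a = (12I)^(1/4) = (12×1.906×10^6)^(1/4) = 69.2 mm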